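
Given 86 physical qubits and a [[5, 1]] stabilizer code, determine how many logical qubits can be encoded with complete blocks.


Each code block uses 5 physical qubits for 1 logical qubit(s).
Number of complete blocks = floor(86 / 5) = 17
Logical qubits = 17 * 1
= 17

17


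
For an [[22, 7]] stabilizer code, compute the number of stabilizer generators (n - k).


For an [[n,k]] stabilizer code:
Number of stabilizer generators = n - k
= 22 - 7
= 15

15


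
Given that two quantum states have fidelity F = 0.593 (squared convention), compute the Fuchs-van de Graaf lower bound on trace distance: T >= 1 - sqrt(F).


Fuchs-van de Graaf (squared-fidelity convention): 1 - sqrt(F) <= T <= sqrt(1 - F).
Lower bound: T >= 1 - sqrt(F)
sqrt(F) = sqrt(0.593) = 0.7701
T >= 1 - 0.7701
T >= 0.2299

0.2299


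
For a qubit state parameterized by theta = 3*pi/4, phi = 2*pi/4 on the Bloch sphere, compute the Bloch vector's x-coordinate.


theta = 2.3562, phi = 1.5708
r_x = sin(theta)*cos(phi) = 0.7071 * 0.0000
r_x = 0.0000

0.0000


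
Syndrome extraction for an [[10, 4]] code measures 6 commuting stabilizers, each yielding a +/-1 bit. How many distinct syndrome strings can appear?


Each stabilizer generator gives a binary (+1 or -1) measurement outcome.
With 6 independent generators:
Total syndromes = 2^6
= 64

64


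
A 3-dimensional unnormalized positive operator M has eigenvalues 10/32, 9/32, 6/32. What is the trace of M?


tr(M) = sum of eigenvalues
= 10/32 + 9/32 + 6/32
= 25/32
= 0.7812

0.7812


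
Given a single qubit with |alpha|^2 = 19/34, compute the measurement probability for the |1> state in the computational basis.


|alpha|^2 = 19/34 = 0.5588
|beta|^2 = 1 - 19/34 = 15/34 = 0.4412
P(|1>) = |beta|^2 = 0.4412

0.4412


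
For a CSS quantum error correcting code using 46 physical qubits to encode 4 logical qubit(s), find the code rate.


Code rate R = k/n
= 4/46
= 0.0870

0.0870


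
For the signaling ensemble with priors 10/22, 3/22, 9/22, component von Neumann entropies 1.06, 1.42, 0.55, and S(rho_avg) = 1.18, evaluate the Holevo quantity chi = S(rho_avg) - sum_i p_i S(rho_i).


chi = S(rho) - sum_i p_i * S(rho_i)
Weighted entropy = 10/22 * 1.06 + 3/22 * 1.42 + 9/22 * 0.55
= 0.9005
chi = 1.18 - 0.9005
= 0.2795

0.2795


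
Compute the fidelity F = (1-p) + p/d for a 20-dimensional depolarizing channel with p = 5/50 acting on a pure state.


F = (1-p) + p/d
= (1 - 0.1000) + 0.1000/20
= 0.9000 + 0.0050
= 0.9050

0.9050


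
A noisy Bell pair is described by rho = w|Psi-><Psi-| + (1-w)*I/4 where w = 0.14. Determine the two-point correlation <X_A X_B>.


|Psi-> = (|01> - |10>)/sqrt(2)
For the pure Bell state, <X_A X_B> = -1 (Bell-state Pauli correlator).
The maximally-mixed part I/4 has tr(I/4 * P tensor P) = 0 for any traceless Pauli P.
So <X_A X_B>_rho = w * (-1) + (1 - w) * 0
= 0.14 * (-1)
= -0.1400

-0.1400


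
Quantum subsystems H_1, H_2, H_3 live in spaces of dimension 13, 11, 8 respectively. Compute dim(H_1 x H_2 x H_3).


dim(H_1 x H_2 x H_3) = 13 * 11 * 8
= 143 * 8
= 1144

1144


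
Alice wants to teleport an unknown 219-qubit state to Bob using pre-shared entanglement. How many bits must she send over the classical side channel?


Quantum teleportation requires 2 classical bits per qubit teleported.
219 qubit(s) -> 2 * 219 = 438 classical bits

438


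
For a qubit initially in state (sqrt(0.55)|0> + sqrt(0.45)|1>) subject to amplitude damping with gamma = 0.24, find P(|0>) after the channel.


For amplitude damping with parameter gamma on state sqrt(a)|0> + sqrt(b)|1>:
alpha^2 = 0.55, beta^2 = 0.45
P(|0>) = alpha^2 + gamma * beta^2
= 0.55 + 0.24 * 0.45
= 0.55 + 0.1080
= 0.6580

0.6580


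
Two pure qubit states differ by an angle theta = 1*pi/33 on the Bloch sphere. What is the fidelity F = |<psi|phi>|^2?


For states separated by angle theta on Bloch sphere:
F = cos^2(theta/2)
theta = 1*pi/33 = 0.0952
theta/2 = 0.0476
cos(theta/2) = 0.9989
F = 0.9977

0.9977


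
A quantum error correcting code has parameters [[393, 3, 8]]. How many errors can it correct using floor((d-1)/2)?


Code parameters: [[393, 3, 8]], distance d = 8.
Number of correctable errors = floor((d-1)/2)
= floor((8 - 1)/2)
= floor(7/2)
= 3

3


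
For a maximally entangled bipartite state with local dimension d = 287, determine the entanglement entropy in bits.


For a maximally entangled state in d x d:
S = log2(d) = log2(287)
= 8.1649

8.1649


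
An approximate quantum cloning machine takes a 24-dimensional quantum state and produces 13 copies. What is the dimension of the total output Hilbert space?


Output space = H^(tensor 13) where dim(H) = 24
dim = 24^13
= 576 (after 2 factors)
= 13824 (after 3 factors)
= 331776 (after 4 factors)
= 7962624 (after 5 factors)
= 191102976 (after 6 factors)
= 4586471424 (after 7 factors)
= 110075314176 (after 8 factors)
= 2641807540224 (after 9 factors)
= 63403380965376 (after 10 factors)
= 1521681143169024 (after 11 factors)
= 36520347436056576 (after 12 factors)
= 876488338465357824 (after 13 factors)
= 876488338465357824

876488338465357824


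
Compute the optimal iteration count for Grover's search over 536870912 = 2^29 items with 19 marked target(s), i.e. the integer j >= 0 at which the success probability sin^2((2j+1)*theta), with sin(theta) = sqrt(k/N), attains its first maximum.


After j Grover iterations the success probability is P(j) = sin^2((2j+1)*theta), where sin(theta) = sqrt(k/N).
N = 2^29 = 536870912, k = 19
sin(theta) = sqrt(k/N) = 0.0001881229859
theta = arcsin(sqrt(k/N)) = 0.000188122987 rad
P(j) reaches its first maximum when (2j+1)*theta is as close as possible to pi/2, i.e. j = round(pi/(4*theta) - 1/2).
pi/(4*theta) - 1/2 = 4174.4186
(For comparison, the common estimate pi/4 * sqrt(N/k) = 4174.9187; the exact maximiser is used here.)
Optimal iterations = 4174

4174


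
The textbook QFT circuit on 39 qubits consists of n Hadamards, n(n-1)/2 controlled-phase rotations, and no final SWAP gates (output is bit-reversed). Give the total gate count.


Hadamard gates: 39
Controlled rotations: n*(n-1)/2 = 39*38/2 = 741
SWAP gates: 0 (omitted)
Total = 39 + 741
= 780

780


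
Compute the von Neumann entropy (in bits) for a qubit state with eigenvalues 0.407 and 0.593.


S = -p*log2(p) - (1-p)*log2(1-p)
p = 0.4070, 1-p = 0.5930
= -0.4070 * log2(0.4070) - 0.5930 * log2(0.5930)
= -(-0.5278) - (-0.4471)
= 0.9749

0.9749


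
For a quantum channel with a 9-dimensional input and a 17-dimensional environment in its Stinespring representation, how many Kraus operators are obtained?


Tracing out the environment in an orthonormal basis {|i>_E} gives Kraus operators K_i = <i|_E U |0>_E.
Number of Kraus operators = dim(H_env) = d_env
= 17

17


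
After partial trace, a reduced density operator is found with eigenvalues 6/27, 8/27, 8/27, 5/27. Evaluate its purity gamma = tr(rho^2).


tr(rho^2) = sum of eigenvalues squared
= (6/27)^2 + (8/27)^2 + (8/27)^2 + (5/27)^2
= (36 + 64 + 64 + 25) / 729
= 189/729
= 0.2593

0.2593


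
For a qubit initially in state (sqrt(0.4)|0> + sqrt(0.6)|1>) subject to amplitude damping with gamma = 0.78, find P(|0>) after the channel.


For amplitude damping with parameter gamma on state sqrt(a)|0> + sqrt(b)|1>:
alpha^2 = 0.4, beta^2 = 0.6
P(|0>) = alpha^2 + gamma * beta^2
= 0.4 + 0.78 * 0.6
= 0.4 + 0.4680
= 0.8680

0.8680


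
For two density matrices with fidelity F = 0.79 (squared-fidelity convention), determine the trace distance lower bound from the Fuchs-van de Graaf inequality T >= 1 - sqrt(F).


Fuchs-van de Graaf (squared-fidelity convention): 1 - sqrt(F) <= T <= sqrt(1 - F).
Lower bound: T >= 1 - sqrt(F)
sqrt(F) = sqrt(0.79) = 0.8888
T >= 1 - 0.8888
T >= 0.1112

0.1112


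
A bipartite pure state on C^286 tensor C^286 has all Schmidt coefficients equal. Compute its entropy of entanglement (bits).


For a maximally entangled state in d x d:
S = log2(d) = log2(286)
= 8.1599

8.1599


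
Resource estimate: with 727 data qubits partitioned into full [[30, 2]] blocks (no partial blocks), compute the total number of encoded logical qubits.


Each code block uses 30 physical qubits for 2 logical qubit(s).
Number of complete blocks = floor(727 / 30) = 24
Logical qubits = 24 * 2
= 48

48


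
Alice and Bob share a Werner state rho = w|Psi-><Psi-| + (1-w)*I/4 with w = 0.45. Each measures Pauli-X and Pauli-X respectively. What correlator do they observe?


|Psi-> = (|01> - |10>)/sqrt(2)
For the pure Bell state, <X_A X_B> = -1 (Bell-state Pauli correlator).
The maximally-mixed part I/4 has tr(I/4 * P tensor P) = 0 for any traceless Pauli P.
So <X_A X_B>_rho = w * (-1) + (1 - w) * 0
= 0.45 * (-1)
= -0.4500

-0.4500


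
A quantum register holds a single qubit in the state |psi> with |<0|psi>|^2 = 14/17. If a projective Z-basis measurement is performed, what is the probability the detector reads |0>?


|alpha|^2 = 14/17 = 0.8235
|beta|^2 = 1 - 14/17 = 3/17 = 0.1765
P(|0>) = |alpha|^2 = 0.8235

0.8235


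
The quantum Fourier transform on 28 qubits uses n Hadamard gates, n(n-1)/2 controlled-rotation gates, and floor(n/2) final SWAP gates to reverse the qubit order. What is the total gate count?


Hadamard gates: 28
Controlled rotations: n*(n-1)/2 = 28*27/2 = 378
SWAP gates: floor(n/2) = floor(28/2) = 14
Total = 28 + 378 + 14
= 420

420


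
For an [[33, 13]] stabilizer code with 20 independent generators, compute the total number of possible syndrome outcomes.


Each stabilizer generator gives a binary (+1 or -1) measurement outcome.
With 20 independent generators:
Total syndromes = 2^20
= 1048576

1048576


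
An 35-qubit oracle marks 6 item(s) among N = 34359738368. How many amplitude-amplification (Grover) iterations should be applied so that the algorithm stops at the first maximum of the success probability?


After j Grover iterations the success probability is P(j) = sin^2((2j+1)*theta), where sin(theta) = sqrt(k/N).
N = 2^35 = 34359738368, k = 6
sin(theta) = sqrt(k/N) = 1.321449896e-05
theta = arcsin(sqrt(k/N)) = 1.321449896e-05 rad
P(j) reaches its first maximum when (2j+1)*theta is as close as possible to pi/2, i.e. j = round(pi/(4*theta) - 1/2).
pi/(4*theta) - 1/2 = 59434.0776
(For comparison, the common estimate pi/4 * sqrt(N/k) = 59434.5776; the exact maximiser is used here.)
Optimal iterations = 59434

59434


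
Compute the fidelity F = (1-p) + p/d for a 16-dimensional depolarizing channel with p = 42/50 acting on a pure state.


F = (1-p) + p/d
= (1 - 0.8400) + 0.8400/16
= 0.1600 + 0.0525
= 0.2125

0.2125


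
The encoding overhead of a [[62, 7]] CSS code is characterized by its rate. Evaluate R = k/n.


Code rate R = k/n
= 7/62
= 0.1129

0.1129


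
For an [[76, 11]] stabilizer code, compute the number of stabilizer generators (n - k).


For an [[n,k]] stabilizer code:
Number of stabilizer generators = n - k
= 76 - 11
= 65

65


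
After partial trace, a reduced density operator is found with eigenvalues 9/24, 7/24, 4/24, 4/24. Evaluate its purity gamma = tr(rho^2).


tr(rho^2) = sum of eigenvalues squared
= (9/24)^2 + (7/24)^2 + (4/24)^2 + (4/24)^2
= (81 + 49 + 16 + 16) / 576
= 162/576
= 0.2812

0.2812


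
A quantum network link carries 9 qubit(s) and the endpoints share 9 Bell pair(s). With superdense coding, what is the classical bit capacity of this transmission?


Superdense coding allows 2 classical bits per shared entangled pair.
9 pair(s) -> 2 * 9 = 18 classical bits

18


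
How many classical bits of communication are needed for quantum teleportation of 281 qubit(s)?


Quantum teleportation requires 2 classical bits per qubit teleported.
281 qubit(s) -> 2 * 281 = 562 classical bits

562


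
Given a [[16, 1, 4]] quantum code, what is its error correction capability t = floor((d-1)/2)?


Code parameters: [[16, 1, 4]], distance d = 4.
Number of correctable errors = floor((d-1)/2)
= floor((4 - 1)/2)
= floor(3/2)
= 1

1


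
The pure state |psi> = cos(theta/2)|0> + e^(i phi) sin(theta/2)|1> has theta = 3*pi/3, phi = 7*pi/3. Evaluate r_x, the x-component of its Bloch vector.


theta = 3.1416, phi = 7.3304
r_x = sin(theta)*cos(phi) = 0.0000 * 0.5000
r_x = 0.0000

0.0000


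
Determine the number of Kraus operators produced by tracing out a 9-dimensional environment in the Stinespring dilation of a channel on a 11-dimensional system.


Tracing out the environment in an orthonormal basis {|i>_E} gives Kraus operators K_i = <i|_E U |0>_E.
Number of Kraus operators = dim(H_env) = d_env
= 9

9


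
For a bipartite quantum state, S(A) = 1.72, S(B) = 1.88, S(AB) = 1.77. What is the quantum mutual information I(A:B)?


I(A:B) = S(A) + S(B) - S(AB)
= 1.72 + 1.88 - 1.77
= 1.8300

1.8300


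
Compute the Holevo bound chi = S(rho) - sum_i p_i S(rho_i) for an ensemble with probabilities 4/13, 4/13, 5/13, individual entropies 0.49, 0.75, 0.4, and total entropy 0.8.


chi = S(rho) - sum_i p_i * S(rho_i)
Weighted entropy = 4/13 * 0.49 + 4/13 * 0.75 + 5/13 * 0.4
= 0.5354
chi = 0.8 - 0.5354
= 0.2646

0.2646


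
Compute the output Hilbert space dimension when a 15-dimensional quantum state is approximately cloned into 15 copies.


Output space = H^(tensor 15) where dim(H) = 15
dim = 15^15
= 225 (after 2 factors)
= 3375 (after 3 factors)
= 50625 (after 4 factors)
= 759375 (after 5 factors)
= 11390625 (after 6 factors)
= 170859375 (after 7 factors)
= 2562890625 (after 8 factors)
= 38443359375 (after 9 factors)
= 576650390625 (after 10 factors)
= 8649755859375 (after 11 factors)
= 129746337890625 (after 12 factors)
= 1946195068359375 (after 13 factors)
= 29192926025390625 (after 14 factors)
= 437893890380859375 (after 15 factors)
= 437893890380859375

437893890380859375


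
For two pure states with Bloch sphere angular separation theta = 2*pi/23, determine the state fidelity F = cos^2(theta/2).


For states separated by angle theta on Bloch sphere:
F = cos^2(theta/2)
theta = 2*pi/23 = 0.2732
theta/2 = 0.1366
cos(theta/2) = 0.9907
F = 0.9815

0.9815


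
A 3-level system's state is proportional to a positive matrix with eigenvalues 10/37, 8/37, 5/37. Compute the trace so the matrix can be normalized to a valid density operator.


tr(M) = sum of eigenvalues
= 10/37 + 8/37 + 5/37
= 23/37
= 0.6216

0.6216


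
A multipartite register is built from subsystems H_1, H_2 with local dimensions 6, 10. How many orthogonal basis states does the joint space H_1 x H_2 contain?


dim(H_1 x H_2) = 6 * 10
= 60

60


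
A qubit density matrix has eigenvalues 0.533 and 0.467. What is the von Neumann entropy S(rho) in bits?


S = -p*log2(p) - (1-p)*log2(1-p)
p = 0.5330, 1-p = 0.4670
= -0.5330 * log2(0.5330) - 0.4670 * log2(0.4670)
= -(-0.4839) - (-0.5130)
= 0.9969

0.9969


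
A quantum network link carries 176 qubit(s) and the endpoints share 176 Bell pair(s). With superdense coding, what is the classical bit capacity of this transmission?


Superdense coding allows 2 classical bits per shared entangled pair.
176 pair(s) -> 2 * 176 = 352 classical bits

352


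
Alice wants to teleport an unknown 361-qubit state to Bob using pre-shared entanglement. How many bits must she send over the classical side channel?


Quantum teleportation requires 2 classical bits per qubit teleported.
361 qubit(s) -> 2 * 361 = 722 classical bits

722


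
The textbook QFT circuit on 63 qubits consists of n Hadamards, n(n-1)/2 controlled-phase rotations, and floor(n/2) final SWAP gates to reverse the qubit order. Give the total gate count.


Hadamard gates: 63
Controlled rotations: n*(n-1)/2 = 63*62/2 = 1953
SWAP gates: floor(n/2) = floor(63/2) = 31
Total = 63 + 1953 + 31
= 2047

2047


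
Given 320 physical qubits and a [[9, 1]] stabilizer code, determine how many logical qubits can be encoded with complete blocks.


Each code block uses 9 physical qubits for 1 logical qubit(s).
Number of complete blocks = floor(320 / 9) = 35
Logical qubits = 35 * 1
= 35

35


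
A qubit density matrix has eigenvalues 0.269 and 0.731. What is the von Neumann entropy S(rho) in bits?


S = -p*log2(p) - (1-p)*log2(1-p)
p = 0.2690, 1-p = 0.7310
= -0.2690 * log2(0.2690) - 0.7310 * log2(0.7310)
= -(-0.5096) - (-0.3305)
= 0.8400

0.8400


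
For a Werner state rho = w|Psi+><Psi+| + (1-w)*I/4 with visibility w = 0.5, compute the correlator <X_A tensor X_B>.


|Psi+> = (|01> + |10>)/sqrt(2)
For the pure Bell state, <X_A X_B> = +1 (Bell-state Pauli correlator).
The maximally-mixed part I/4 has tr(I/4 * P tensor P) = 0 for any traceless Pauli P.
So <X_A X_B>_rho = w * (+1) + (1 - w) * 0
= 0.5 * (+1)
= 0.5000

0.5000


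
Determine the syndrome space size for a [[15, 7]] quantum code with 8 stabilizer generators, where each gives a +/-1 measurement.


Each stabilizer generator gives a binary (+1 or -1) measurement outcome.
With 8 independent generators:
Total syndromes = 2^8
= 256

256


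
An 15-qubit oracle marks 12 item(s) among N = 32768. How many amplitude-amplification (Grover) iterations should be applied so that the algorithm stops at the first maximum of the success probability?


After j Grover iterations the success probability is P(j) = sin^2((2j+1)*theta), where sin(theta) = sqrt(k/N).
N = 2^15 = 32768, k = 12
sin(theta) = sqrt(k/N) = 0.01913663862
theta = arcsin(sqrt(k/N)) = 0.01913780682 rad
P(j) reaches its first maximum when (2j+1)*theta is as close as possible to pi/2, i.e. j = round(pi/(4*theta) - 1/2).
pi/(4*theta) - 1/2 = 40.5391
(For comparison, the common estimate pi/4 * sqrt(N/k) = 41.0416; the exact maximiser is used here.)
Optimal iterations = 41

41


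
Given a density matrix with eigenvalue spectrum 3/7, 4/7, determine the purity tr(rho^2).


tr(rho^2) = sum of eigenvalues squared
= (3/7)^2 + (4/7)^2
= (9 + 16) / 49
= 25/49
= 0.5102

0.5102


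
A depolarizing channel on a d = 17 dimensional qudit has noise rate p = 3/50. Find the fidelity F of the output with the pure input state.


F = (1-p) + p/d
= (1 - 0.0600) + 0.0600/17
= 0.9400 + 0.0035
= 0.9435

0.9435


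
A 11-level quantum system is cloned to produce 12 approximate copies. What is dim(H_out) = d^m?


Output space = H^(tensor 12) where dim(H) = 11
dim = 11^12
= 121 (after 2 factors)
= 1331 (after 3 factors)
= 14641 (after 4 factors)
= 161051 (after 5 factors)
= 1771561 (after 6 factors)
= 19487171 (after 7 factors)
= 214358881 (after 8 factors)
= 2357947691 (after 9 factors)
= 25937424601 (after 10 factors)
= 285311670611 (after 11 factors)
= 3138428376721 (after 12 factors)
= 3138428376721

3138428376721


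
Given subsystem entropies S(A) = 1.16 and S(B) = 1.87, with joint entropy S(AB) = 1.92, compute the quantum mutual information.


I(A:B) = S(A) + S(B) - S(AB)
= 1.16 + 1.87 - 1.92
= 1.1100

1.1100


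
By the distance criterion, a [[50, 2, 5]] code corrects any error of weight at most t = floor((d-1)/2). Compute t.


Code parameters: [[50, 2, 5]], distance d = 5.
Number of correctable errors = floor((d-1)/2)
= floor((5 - 1)/2)
= floor(4/2)
= 2

2


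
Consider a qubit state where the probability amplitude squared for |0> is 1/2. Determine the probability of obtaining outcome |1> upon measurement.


|alpha|^2 = 1/2 = 0.5000
|beta|^2 = 1 - 1/2 = 1/2 = 0.5000
P(|1>) = |beta|^2 = 0.5000

0.5000


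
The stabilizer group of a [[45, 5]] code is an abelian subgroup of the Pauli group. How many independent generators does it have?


For an [[n,k]] stabilizer code:
Number of stabilizer generators = n - k
= 45 - 5
= 40

40


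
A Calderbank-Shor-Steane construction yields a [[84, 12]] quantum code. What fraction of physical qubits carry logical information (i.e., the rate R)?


Code rate R = k/n
= 12/84
= 0.1429

0.1429


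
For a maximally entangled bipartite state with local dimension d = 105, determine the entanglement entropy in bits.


For a maximally entangled state in d x d:
S = log2(d) = log2(105)
= 6.7142

6.7142


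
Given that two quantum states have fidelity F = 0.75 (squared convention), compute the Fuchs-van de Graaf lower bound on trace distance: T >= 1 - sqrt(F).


Fuchs-van de Graaf (squared-fidelity convention): 1 - sqrt(F) <= T <= sqrt(1 - F).
Lower bound: T >= 1 - sqrt(F)
sqrt(F) = sqrt(0.75) = 0.8660
T >= 1 - 0.8660
T >= 0.1340

0.1340


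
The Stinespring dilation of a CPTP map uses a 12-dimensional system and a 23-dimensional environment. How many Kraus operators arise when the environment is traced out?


Tracing out the environment in an orthonormal basis {|i>_E} gives Kraus operators K_i = <i|_E U |0>_E.
Number of Kraus operators = dim(H_env) = d_env
= 23

23


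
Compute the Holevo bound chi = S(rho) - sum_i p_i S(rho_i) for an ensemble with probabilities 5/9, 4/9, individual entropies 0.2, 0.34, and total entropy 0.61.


chi = S(rho) - sum_i p_i * S(rho_i)
Weighted entropy = 5/9 * 0.2 + 4/9 * 0.34
= 0.2622
chi = 0.61 - 0.2622
= 0.3478

0.3478


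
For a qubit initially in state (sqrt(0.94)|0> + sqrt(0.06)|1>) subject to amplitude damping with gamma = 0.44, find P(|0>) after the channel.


For amplitude damping with parameter gamma on state sqrt(a)|0> + sqrt(b)|1>:
alpha^2 = 0.94, beta^2 = 0.06
P(|0>) = alpha^2 + gamma * beta^2
= 0.94 + 0.44 * 0.06
= 0.94 + 0.0264
= 0.9664

0.9664


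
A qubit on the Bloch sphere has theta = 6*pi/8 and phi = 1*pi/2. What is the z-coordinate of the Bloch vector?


theta = 2.3562, phi = 1.5708
r_z = cos(theta) = -0.7071

-0.7071


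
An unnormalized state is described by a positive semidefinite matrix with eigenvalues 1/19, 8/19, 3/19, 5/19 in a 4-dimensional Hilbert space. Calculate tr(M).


tr(M) = sum of eigenvalues
= 1/19 + 8/19 + 3/19 + 5/19
= 17/19
= 0.8947

0.8947


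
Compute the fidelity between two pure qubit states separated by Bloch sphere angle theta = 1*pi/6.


For states separated by angle theta on Bloch sphere:
F = cos^2(theta/2)
theta = 1*pi/6 = 0.5236
theta/2 = 0.2618
cos(theta/2) = 0.9659
F = 0.9330

0.9330


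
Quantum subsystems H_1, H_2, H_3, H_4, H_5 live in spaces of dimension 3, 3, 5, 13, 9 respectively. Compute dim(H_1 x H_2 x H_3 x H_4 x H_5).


dim(H_1 x H_2 x H_3 x H_4 x H_5) = 3 * 3 * 5 * 13 * 9
= 9 * 5 * 13 * 9
= 45 * 13 * 9
= 585 * 9
= 5265

5265


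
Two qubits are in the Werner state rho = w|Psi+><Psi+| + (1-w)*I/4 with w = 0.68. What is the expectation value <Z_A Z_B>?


|Psi+> = (|01> + |10>)/sqrt(2)
For the pure Bell state, <Z_A Z_B> = -1 (Bell-state Pauli correlator).
The maximally-mixed part I/4 has tr(I/4 * P tensor P) = 0 for any traceless Pauli P.
So <Z_A Z_B>_rho = w * (-1) + (1 - w) * 0
= 0.68 * (-1)
= -0.6800

-0.6800


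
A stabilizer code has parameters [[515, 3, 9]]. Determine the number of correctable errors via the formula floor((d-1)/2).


Code parameters: [[515, 3, 9]], distance d = 9.
Number of correctable errors = floor((d-1)/2)
= floor((9 - 1)/2)
= floor(8/2)
= 4

4


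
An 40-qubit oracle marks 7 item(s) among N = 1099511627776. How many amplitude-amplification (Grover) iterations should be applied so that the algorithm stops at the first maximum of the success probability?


After j Grover iterations the success probability is P(j) = sin^2((2j+1)*theta), where sin(theta) = sqrt(k/N).
N = 2^40 = 1099511627776, k = 7
sin(theta) = sqrt(k/N) = 2.523185073e-06
theta = arcsin(sqrt(k/N)) = 2.523185073e-06 rad
P(j) reaches its first maximum when (2j+1)*theta is as close as possible to pi/2, i.e. j = round(pi/(4*theta) - 1/2).
pi/(4*theta) - 1/2 = 311272.0150
(For comparison, the common estimate pi/4 * sqrt(N/k) = 311272.5150; the exact maximiser is used here.)
Optimal iterations = 311272

311272


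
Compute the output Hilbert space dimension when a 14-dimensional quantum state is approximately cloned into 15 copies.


Output space = H^(tensor 15) where dim(H) = 14
dim = 14^15
= 196 (after 2 factors)
= 2744 (after 3 factors)
= 38416 (after 4 factors)
= 537824 (after 5 factors)
= 7529536 (after 6 factors)
= 105413504 (after 7 factors)
= 1475789056 (after 8 factors)
= 20661046784 (after 9 factors)
= 289254654976 (after 10 factors)
= 4049565169664 (after 11 factors)
= 56693912375296 (after 12 factors)
= 793714773254144 (after 13 factors)
= 11112006825558016 (after 14 factors)
= 155568095557812224 (after 15 factors)
= 155568095557812224

155568095557812224


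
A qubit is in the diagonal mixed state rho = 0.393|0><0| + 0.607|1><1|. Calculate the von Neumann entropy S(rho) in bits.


S = -p*log2(p) - (1-p)*log2(1-p)
p = 0.3930, 1-p = 0.6070
= -0.3930 * log2(0.3930) - 0.6070 * log2(0.6070)
= -(-0.5295) - (-0.4372)
= 0.9667

0.9667


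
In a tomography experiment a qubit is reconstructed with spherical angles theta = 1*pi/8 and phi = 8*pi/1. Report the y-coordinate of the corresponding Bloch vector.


theta = 0.3927, phi = 25.1327
r_y = sin(theta)*sin(phi) = 0.3827 * 0.0000
r_y = 0.0000

0.0000


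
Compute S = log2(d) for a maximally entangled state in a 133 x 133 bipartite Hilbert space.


For a maximally entangled state in d x d:
S = log2(d) = log2(133)
= 7.0553

7.0553


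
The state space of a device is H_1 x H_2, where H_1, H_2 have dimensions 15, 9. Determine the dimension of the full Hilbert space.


dim(H_1 x H_2) = 15 * 9
= 135

135


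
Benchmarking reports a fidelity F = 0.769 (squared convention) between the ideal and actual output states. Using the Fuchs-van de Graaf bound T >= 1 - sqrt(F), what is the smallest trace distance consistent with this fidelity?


Fuchs-van de Graaf (squared-fidelity convention): 1 - sqrt(F) <= T <= sqrt(1 - F).
Lower bound: T >= 1 - sqrt(F)
sqrt(F) = sqrt(0.769) = 0.8769
T >= 1 - 0.8769
T >= 0.1231

0.1231


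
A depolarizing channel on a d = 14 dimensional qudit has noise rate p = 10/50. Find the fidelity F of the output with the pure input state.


F = (1-p) + p/d
= (1 - 0.2000) + 0.2000/14
= 0.8000 + 0.0143
= 0.8143

0.8143


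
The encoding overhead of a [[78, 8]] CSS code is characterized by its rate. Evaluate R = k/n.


Code rate R = k/n
= 8/78
= 0.1026

0.1026


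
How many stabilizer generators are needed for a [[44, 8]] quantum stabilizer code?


For an [[n,k]] stabilizer code:
Number of stabilizer generators = n - k
= 44 - 8
= 36

36


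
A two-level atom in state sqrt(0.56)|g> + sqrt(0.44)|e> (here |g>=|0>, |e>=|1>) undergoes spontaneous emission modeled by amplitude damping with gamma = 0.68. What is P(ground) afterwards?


For amplitude damping with parameter gamma on state sqrt(a)|0> + sqrt(b)|1>:
alpha^2 = 0.56, beta^2 = 0.44
P(|0>) = alpha^2 + gamma * beta^2
= 0.56 + 0.68 * 0.44
= 0.56 + 0.2992
= 0.8592

0.8592


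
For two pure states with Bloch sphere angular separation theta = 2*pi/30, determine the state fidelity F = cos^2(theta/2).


For states separated by angle theta on Bloch sphere:
F = cos^2(theta/2)
theta = 2*pi/30 = 0.2094
theta/2 = 0.1047
cos(theta/2) = 0.9945
F = 0.9891

0.9891


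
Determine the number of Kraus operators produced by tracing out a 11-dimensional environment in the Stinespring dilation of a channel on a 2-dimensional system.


Tracing out the environment in an orthonormal basis {|i>_E} gives Kraus operators K_i = <i|_E U |0>_E.
Number of Kraus operators = dim(H_env) = d_env
= 11

11


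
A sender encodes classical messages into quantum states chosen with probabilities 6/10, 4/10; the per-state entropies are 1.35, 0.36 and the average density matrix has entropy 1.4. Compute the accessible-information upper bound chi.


chi = S(rho) - sum_i p_i * S(rho_i)
Weighted entropy = 6/10 * 1.35 + 4/10 * 0.36
= 0.9540
chi = 1.4 - 0.9540
= 0.4460

0.4460


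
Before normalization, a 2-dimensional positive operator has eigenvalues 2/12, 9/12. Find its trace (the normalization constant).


tr(M) = sum of eigenvalues
= 2/12 + 9/12
= 11/12
= 0.9167

0.9167


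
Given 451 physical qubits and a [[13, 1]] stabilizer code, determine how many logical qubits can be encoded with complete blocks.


Each code block uses 13 physical qubits for 1 logical qubit(s).
Number of complete blocks = floor(451 / 13) = 34
Logical qubits = 34 * 1
= 34

34


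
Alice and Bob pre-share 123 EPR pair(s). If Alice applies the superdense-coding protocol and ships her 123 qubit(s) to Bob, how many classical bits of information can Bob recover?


Superdense coding allows 2 classical bits per shared entangled pair.
123 pair(s) -> 2 * 123 = 246 classical bits

246


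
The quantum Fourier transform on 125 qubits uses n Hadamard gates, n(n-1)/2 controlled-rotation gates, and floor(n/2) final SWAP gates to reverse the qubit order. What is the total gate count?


Hadamard gates: 125
Controlled rotations: n*(n-1)/2 = 125*124/2 = 7750
SWAP gates: floor(n/2) = floor(125/2) = 62
Total = 125 + 7750 + 62
= 7937

7937


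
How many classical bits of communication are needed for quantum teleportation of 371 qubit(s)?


Quantum teleportation requires 2 classical bits per qubit teleported.
371 qubit(s) -> 2 * 371 = 742 classical bits

742


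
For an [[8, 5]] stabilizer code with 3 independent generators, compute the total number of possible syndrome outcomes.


Each stabilizer generator gives a binary (+1 or -1) measurement outcome.
With 3 independent generators:
Total syndromes = 2^3
= 8

8


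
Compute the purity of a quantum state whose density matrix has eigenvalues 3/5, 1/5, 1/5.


tr(rho^2) = sum of eigenvalues squared
= (3/5)^2 + (1/5)^2 + (1/5)^2
= (9 + 1 + 1) / 25
= 11/25
= 0.4400

0.4400


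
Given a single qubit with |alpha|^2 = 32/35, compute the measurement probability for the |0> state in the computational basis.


|alpha|^2 = 32/35 = 0.9143
|beta|^2 = 1 - 32/35 = 3/35 = 0.0857
P(|0>) = |alpha|^2 = 0.9143

0.9143


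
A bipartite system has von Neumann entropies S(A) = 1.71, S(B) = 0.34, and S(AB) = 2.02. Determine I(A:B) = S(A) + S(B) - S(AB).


I(A:B) = S(A) + S(B) - S(AB)
= 1.71 + 0.34 - 2.02
= 0.0300

0.0300


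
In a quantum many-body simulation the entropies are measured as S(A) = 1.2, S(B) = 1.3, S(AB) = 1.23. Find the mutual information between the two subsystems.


I(A:B) = S(A) + S(B) - S(AB)
= 1.2 + 1.3 - 1.23
= 1.2700

1.2700


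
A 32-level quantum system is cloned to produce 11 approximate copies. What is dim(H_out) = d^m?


Output space = H^(tensor 11) where dim(H) = 32
dim = 32^11
= 1024 (after 2 factors)
= 32768 (after 3 factors)
= 1048576 (after 4 factors)
= 33554432 (after 5 factors)
= 1073741824 (after 6 factors)
= 34359738368 (after 7 factors)
= 1099511627776 (after 8 factors)
= 35184372088832 (after 9 factors)
= 1125899906842624 (after 10 factors)
= 36028797018963968 (after 11 factors)
= 36028797018963968

36028797018963968


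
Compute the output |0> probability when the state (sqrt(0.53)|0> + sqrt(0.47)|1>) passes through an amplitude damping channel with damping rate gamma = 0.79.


For amplitude damping with parameter gamma on state sqrt(a)|0> + sqrt(b)|1>:
alpha^2 = 0.53, beta^2 = 0.47
P(|0>) = alpha^2 + gamma * beta^2
= 0.53 + 0.79 * 0.47
= 0.53 + 0.3713
= 0.9013

0.9013


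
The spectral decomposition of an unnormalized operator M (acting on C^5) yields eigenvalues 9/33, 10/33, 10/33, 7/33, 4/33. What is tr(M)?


tr(M) = sum of eigenvalues
= 9/33 + 10/33 + 10/33 + 7/33 + 4/33
= 40/33
= 1.2121

1.2121


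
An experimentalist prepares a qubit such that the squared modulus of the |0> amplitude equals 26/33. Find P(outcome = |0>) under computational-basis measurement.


|alpha|^2 = 26/33 = 0.7879
|beta|^2 = 1 - 26/33 = 7/33 = 0.2121
P(|0>) = |alpha|^2 = 0.7879

0.7879


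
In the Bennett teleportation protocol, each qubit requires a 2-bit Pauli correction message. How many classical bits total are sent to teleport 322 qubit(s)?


Quantum teleportation requires 2 classical bits per qubit teleported.
322 qubit(s) -> 2 * 322 = 644 classical bits

644


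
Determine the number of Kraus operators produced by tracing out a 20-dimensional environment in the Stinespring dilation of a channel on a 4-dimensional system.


Tracing out the environment in an orthonormal basis {|i>_E} gives Kraus operators K_i = <i|_E U |0>_E.
Number of Kraus operators = dim(H_env) = d_env
= 20

20


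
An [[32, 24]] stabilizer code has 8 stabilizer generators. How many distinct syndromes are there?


Each stabilizer generator gives a binary (+1 or -1) measurement outcome.
With 8 independent generators:
Total syndromes = 2^8
= 256

256


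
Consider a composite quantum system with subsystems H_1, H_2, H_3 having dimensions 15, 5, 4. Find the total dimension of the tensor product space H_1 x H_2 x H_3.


dim(H_1 x H_2 x H_3) = 15 * 5 * 4
= 75 * 4
= 300

300


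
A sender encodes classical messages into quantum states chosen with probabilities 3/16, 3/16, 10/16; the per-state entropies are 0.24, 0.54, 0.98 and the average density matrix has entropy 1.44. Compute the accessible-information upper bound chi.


chi = S(rho) - sum_i p_i * S(rho_i)
Weighted entropy = 3/16 * 0.24 + 3/16 * 0.54 + 10/16 * 0.98
= 0.7588
chi = 1.44 - 0.7588
= 0.6812

0.6812


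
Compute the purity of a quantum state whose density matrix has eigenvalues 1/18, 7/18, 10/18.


tr(rho^2) = sum of eigenvalues squared
= (1/18)^2 + (7/18)^2 + (10/18)^2
= (1 + 49 + 100) / 324
= 150/324
= 0.4630

0.4630


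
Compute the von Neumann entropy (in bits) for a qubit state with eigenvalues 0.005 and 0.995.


S = -p*log2(p) - (1-p)*log2(1-p)
p = 0.0050, 1-p = 0.9950
= -0.0050 * log2(0.0050) - 0.9950 * log2(0.9950)
= -(-0.0382) - (-0.0072)
= 0.0454

0.0454


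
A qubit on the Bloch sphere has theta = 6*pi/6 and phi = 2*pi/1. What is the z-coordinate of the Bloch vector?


theta = 3.1416, phi = 6.2832
r_z = cos(theta) = -1.0000

-1.0000


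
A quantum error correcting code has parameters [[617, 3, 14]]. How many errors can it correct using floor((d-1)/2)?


Code parameters: [[617, 3, 14]], distance d = 14.
Number of correctable errors = floor((d-1)/2)
= floor((14 - 1)/2)
= floor(13/2)
= 6

6


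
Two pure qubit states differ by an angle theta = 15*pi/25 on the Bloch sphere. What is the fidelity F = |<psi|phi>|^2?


For states separated by angle theta on Bloch sphere:
F = cos^2(theta/2)
theta = 15*pi/25 = 1.8850
theta/2 = 0.9425
cos(theta/2) = 0.5878
F = 0.3455

0.3455


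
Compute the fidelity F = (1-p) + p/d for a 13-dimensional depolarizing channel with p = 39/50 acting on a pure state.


F = (1-p) + p/d
= (1 - 0.7800) + 0.7800/13
= 0.2200 + 0.0600
= 0.2800

0.2800


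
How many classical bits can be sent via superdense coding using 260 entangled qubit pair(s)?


Superdense coding allows 2 classical bits per shared entangled pair.
260 pair(s) -> 2 * 260 = 520 classical bits

520


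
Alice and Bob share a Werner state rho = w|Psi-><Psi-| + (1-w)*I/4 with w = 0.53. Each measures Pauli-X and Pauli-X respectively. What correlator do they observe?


|Psi-> = (|01> - |10>)/sqrt(2)
For the pure Bell state, <X_A X_B> = -1 (Bell-state Pauli correlator).
The maximally-mixed part I/4 has tr(I/4 * P tensor P) = 0 for any traceless Pauli P.
So <X_A X_B>_rho = w * (-1) + (1 - w) * 0
= 0.53 * (-1)
= -0.5300

-0.5300


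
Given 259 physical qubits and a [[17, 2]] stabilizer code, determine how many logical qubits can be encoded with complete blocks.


Each code block uses 17 physical qubits for 2 logical qubit(s).
Number of complete blocks = floor(259 / 17) = 15
Logical qubits = 15 * 2
= 30

30


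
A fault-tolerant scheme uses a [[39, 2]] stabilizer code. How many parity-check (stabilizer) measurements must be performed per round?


For an [[n,k]] stabilizer code:
Number of stabilizer generators = n - k
= 39 - 2
= 37

37


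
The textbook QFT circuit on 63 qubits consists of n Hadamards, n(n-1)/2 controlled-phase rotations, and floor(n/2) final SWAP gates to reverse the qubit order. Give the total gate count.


Hadamard gates: 63
Controlled rotations: n*(n-1)/2 = 63*62/2 = 1953
SWAP gates: floor(n/2) = floor(63/2) = 31
Total = 63 + 1953 + 31
= 2047

2047


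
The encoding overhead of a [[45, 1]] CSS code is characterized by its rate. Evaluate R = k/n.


Code rate R = k/n
= 1/45
= 0.0222

0.0222


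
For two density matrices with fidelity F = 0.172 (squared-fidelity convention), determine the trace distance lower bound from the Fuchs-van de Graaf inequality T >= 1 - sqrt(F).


Fuchs-van de Graaf (squared-fidelity convention): 1 - sqrt(F) <= T <= sqrt(1 - F).
Lower bound: T >= 1 - sqrt(F)
sqrt(F) = sqrt(0.172) = 0.4147
T >= 1 - 0.4147
T >= 0.5853

0.5853


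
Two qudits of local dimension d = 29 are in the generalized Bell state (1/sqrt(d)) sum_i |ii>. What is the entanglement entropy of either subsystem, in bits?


For a maximally entangled state in d x d:
S = log2(d) = log2(29)
= 4.8580

4.8580


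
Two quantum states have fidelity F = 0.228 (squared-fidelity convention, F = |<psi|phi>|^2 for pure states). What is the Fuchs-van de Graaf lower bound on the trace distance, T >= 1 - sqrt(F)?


Fuchs-van de Graaf (squared-fidelity convention): 1 - sqrt(F) <= T <= sqrt(1 - F).
Lower bound: T >= 1 - sqrt(F)
sqrt(F) = sqrt(0.228) = 0.4775
T >= 1 - 0.4775
T >= 0.5225

0.5225


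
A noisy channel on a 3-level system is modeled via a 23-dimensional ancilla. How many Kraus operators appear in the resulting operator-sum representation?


Tracing out the environment in an orthonormal basis {|i>_E} gives Kraus operators K_i = <i|_E U |0>_E.
Number of Kraus operators = dim(H_env) = d_env
= 23

23


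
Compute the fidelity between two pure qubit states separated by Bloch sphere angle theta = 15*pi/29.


For states separated by angle theta on Bloch sphere:
F = cos^2(theta/2)
theta = 15*pi/29 = 1.6250
theta/2 = 0.8125
cos(theta/2) = 0.6877
F = 0.4729

0.4729


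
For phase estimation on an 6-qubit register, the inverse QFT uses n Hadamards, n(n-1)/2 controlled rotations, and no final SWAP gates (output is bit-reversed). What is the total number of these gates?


Hadamard gates: 6
Controlled rotations: n*(n-1)/2 = 6*5/2 = 15
SWAP gates: 0 (omitted)
Total = 6 + 15
= 21

21


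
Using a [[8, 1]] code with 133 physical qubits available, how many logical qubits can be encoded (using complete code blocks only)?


Each code block uses 8 physical qubits for 1 logical qubit(s).
Number of complete blocks = floor(133 / 8) = 16
Logical qubits = 16 * 1
= 16

16


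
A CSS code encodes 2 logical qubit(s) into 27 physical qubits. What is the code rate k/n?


Code rate R = k/n
= 2/27
= 0.0741

0.0741


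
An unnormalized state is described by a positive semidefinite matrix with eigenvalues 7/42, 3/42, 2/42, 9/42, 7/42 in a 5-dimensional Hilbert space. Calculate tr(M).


tr(M) = sum of eigenvalues
= 7/42 + 3/42 + 2/42 + 9/42 + 7/42
= 28/42
= 0.6667

0.6667


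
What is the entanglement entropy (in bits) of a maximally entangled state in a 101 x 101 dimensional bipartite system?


For a maximally entangled state in d x d:
S = log2(d) = log2(101)
= 6.6582

6.6582


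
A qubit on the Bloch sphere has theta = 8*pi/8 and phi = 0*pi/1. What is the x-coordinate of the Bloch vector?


theta = 3.1416, phi = 0.0000
r_x = sin(theta)*cos(phi) = 0.0000 * 1.0000
r_x = 0.0000

0.0000


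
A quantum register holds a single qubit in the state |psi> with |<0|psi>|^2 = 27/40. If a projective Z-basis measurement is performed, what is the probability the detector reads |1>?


|alpha|^2 = 27/40 = 0.6750
|beta|^2 = 1 - 27/40 = 13/40 = 0.3250
P(|1>) = |beta|^2 = 0.3250

0.3250


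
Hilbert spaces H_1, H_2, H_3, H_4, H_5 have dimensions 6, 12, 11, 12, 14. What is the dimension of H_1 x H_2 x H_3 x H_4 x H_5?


dim(H_1 x H_2 x H_3 x H_4 x H_5) = 6 * 12 * 11 * 12 * 14
= 72 * 11 * 12 * 14
= 792 * 12 * 14
= 9504 * 14
= 133056

133056


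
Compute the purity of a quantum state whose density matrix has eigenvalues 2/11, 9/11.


tr(rho^2) = sum of eigenvalues squared
= (2/11)^2 + (9/11)^2
= (4 + 81) / 121
= 85/121
= 0.7025

0.7025
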